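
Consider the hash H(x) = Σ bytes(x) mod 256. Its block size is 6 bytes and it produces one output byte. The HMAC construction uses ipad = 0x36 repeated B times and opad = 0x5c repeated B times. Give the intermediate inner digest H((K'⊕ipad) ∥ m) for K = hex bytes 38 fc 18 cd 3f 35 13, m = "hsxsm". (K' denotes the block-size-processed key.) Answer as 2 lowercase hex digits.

d7

Key hex bytes 38 fc 18 cd 3f 35 13 is 7 bytes > B = 6, so hash it first: H(key) = a0, then zero-pad to 6 bytes: K' = a0 00 00 00 00 00.
K' ⊕ ipad = 96 36 36 36 36 36.
Inner input = 96 36 36 36 36 36 ∥ 68 73 78 73 6d.
Inner hash: sum = 150+54+54+54+54+54+104+115+120+115+109 = 983; mod 256 = 215 → d7.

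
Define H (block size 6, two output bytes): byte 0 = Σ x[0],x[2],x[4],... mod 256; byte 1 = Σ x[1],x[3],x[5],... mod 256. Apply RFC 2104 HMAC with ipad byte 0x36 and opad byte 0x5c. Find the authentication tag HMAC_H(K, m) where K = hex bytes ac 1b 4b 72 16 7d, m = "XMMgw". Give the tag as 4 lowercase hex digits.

a406

Key hex bytes ac 1b 4b 72 16 7d is exactly B = 6 bytes: K' = ac 1b 4b 72 16 7d.
K' ⊕ ipad = 9a 2d 7d 44 20 4b.  K' ⊕ opad = f0 47 17 2e 4a 21.
Inner input = (K'⊕ipad) ∥ m = 9a 2d 7d 44 20 4b ∥ 58 4d 4d 67 77.
Inner hash: even-index sum = 595 mod 256 = 83; odd-index sum = 368 mod 256 = 112 → 53 70.
Outer input = (K'⊕opad) ∥ inner = f0 47 17 2e 4a 21 ∥ 53 70.
Outer hash (tag): even-index sum = 420 mod 256 = 164; odd-index sum = 262 mod 256 = 6 → a4 06.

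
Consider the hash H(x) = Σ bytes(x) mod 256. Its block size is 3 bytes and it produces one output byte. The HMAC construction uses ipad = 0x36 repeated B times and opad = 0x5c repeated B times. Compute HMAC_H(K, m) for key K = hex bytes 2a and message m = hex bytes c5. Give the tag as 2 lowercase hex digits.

7b

Key hex bytes 2a is 1 byte ≤ B = 3; zero-pad to 3 bytes: K' = 2a 00 00.
K' ⊕ ipad = 1c 36 36.  K' ⊕ opad = 76 5c 5c.
Inner input = (K'⊕ipad) ∥ m = 1c 36 36 ∥ c5.
Inner hash: sum = 28+54+54+197 = 333; mod 256 = 77 → 4d.
Outer input = (K'⊕opad) ∥ inner = 76 5c 5c ∥ 4d.
Outer hash (tag): sum = 118+92+92+77 = 379; mod 256 = 123 → 7b.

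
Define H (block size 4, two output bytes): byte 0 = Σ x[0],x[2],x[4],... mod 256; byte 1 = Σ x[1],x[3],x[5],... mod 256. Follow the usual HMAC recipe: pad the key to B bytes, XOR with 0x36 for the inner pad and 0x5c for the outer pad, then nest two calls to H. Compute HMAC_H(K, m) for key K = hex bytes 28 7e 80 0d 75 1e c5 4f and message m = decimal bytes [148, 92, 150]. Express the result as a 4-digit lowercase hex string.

Key hex bytes 28 7e 80 0d 75 1e c5 4f is 8 bytes > B = 4, so hash it first: H(key) = e2 f8, then zero-pad to 4 bytes: K' = e2 f8 00 00.
K' ⊕ ipad = d4 ce 36 36.  K' ⊕ opad = be a4 5c 5c.
Inner input = (K'⊕ipad) ∥ m = d4 ce 36 36 ∥ 94 5c 96.
Inner hash: even-index sum = 564 mod 256 = 52; odd-index sum = 352 mod 256 = 96 → 34 60.
Outer input = (K'⊕opad) ∥ inner = be a4 5c 5c ∥ 34 60.
Outer hash (tag): even-index sum = 334 mod 256 = 78; odd-index sum = 352 mod 256 = 96 → 4e 60.

4e60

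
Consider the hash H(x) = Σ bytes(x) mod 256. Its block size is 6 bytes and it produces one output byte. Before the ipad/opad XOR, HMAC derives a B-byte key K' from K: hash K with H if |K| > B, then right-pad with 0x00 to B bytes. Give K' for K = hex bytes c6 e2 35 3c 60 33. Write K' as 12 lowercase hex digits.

c6e2353c6033

Key hex bytes c6 e2 35 3c 60 33 is exactly B = 6 bytes: K' = c6 e2 35 3c 60 33.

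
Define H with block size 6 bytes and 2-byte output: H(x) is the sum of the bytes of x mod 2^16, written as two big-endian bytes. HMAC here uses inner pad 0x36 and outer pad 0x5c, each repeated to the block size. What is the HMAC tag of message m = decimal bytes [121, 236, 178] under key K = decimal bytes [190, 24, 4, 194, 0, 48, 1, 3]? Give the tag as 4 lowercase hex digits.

Key decimal bytes [190, 24, 4, 194, 0, 48, 1, 3] = be 18 04 c2 00 30 01 03 is 8 bytes > B = 6, so hash it first: H(key) = 01 d0, then zero-pad to 6 bytes: K' = 01 d0 00 00 00 00.
K' ⊕ ipad = 37 e6 36 36 36 36.  K' ⊕ opad = 5d 8c 5c 5c 5c 5c.
Inner input = (K'⊕ipad) ∥ m = 37 e6 36 36 36 36 ∥ 79 ec b2.
Inner hash: sum = 55+230+54+54+54+54+121+236+178 = 1036 → 04 0c.
Outer input = (K'⊕opad) ∥ inner = 5d 8c 5c 5c 5c 5c ∥ 04 0c.
Outer hash (tag): sum = 93+140+92+92+92+92+4+12 = 617 → 02 69.

0269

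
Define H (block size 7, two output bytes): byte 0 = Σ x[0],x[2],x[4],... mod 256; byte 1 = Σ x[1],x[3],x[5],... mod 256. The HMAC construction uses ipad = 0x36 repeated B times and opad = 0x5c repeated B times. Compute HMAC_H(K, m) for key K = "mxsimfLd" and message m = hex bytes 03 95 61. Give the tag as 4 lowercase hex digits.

4695

Key "mxsimfLd" = 6d 78 73 69 6d 66 4c 64 is 8 bytes > B = 7, so hash it first: H(key) = 99 ab, then zero-pad to 7 bytes: K' = 99 ab 00 00 00 00 00.
K' ⊕ ipad = af 9d 36 36 36 36 36.  K' ⊕ opad = c5 f7 5c 5c 5c 5c 5c.
Inner input = (K'⊕ipad) ∥ m = af 9d 36 36 36 36 36 ∥ 03 95 61.
Inner hash: even-index sum = 486 mod 256 = 230; odd-index sum = 365 mod 256 = 109 → e6 6d.
Outer input = (K'⊕opad) ∥ inner = c5 f7 5c 5c 5c 5c 5c ∥ e6 6d.
Outer hash (tag): even-index sum = 582 mod 256 = 70; odd-index sum = 661 mod 256 = 149 → 46 95.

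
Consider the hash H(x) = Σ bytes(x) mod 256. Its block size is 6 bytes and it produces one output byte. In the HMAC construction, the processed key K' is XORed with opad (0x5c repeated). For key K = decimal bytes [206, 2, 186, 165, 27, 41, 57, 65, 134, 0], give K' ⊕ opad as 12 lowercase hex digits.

Key decimal bytes [206, 2, 186, 165, 27, 41, 57, 65, 134, 0] = ce 02 ba a5 1b 29 39 41 86 00 is 10 bytes > B = 6, so hash it first: H(key) = 73, then zero-pad to 6 bytes: K' = 73 00 00 00 00 00.
XOR each byte with 0x5c: 73⊕5c=2f, 00⊕5c=5c, 00⊕5c=5c, 00⊕5c=5c, 00⊕5c=5c, 00⊕5c=5c.

2f5c5c5c5c5c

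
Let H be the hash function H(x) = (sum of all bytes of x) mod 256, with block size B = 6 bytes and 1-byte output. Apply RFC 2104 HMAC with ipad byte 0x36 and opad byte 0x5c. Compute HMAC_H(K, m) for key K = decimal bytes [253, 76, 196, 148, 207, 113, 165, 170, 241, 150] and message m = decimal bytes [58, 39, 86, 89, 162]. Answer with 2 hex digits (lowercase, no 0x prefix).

f8

Key decimal bytes [253, 76, 196, 148, 207, 113, 165, 170, 241, 150] = fd 4c c4 94 cf 71 a5 aa f1 96 is 10 bytes > B = 6, so hash it first: H(key) = b7, then zero-pad to 6 bytes: K' = b7 00 00 00 00 00.
K' ⊕ ipad = 81 36 36 36 36 36.  K' ⊕ opad = eb 5c 5c 5c 5c 5c.
Inner input = (K'⊕ipad) ∥ m = 81 36 36 36 36 36 ∥ 3a 27 56 59 a2.
Inner hash: sum = 129+54+54+54+54+54+58+39+86+89+162 = 833; mod 256 = 65 → 41.
Outer input = (K'⊕opad) ∥ inner = eb 5c 5c 5c 5c 5c ∥ 41.
Outer hash (tag): sum = 235+92+92+92+92+92+65 = 760; mod 256 = 248 → f8.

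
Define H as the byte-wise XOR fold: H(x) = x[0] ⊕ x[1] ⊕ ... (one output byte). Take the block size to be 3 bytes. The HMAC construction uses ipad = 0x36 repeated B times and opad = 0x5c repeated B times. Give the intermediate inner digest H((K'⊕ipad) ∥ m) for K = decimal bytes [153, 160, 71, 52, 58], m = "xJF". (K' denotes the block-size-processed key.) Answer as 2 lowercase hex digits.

Key decimal bytes [153, 160, 71, 52, 58] = 99 a0 47 34 3a is 5 bytes > B = 3, so hash it first: H(key) = 70, then zero-pad to 3 bytes: K' = 70 00 00.
K' ⊕ ipad = 46 36 36.
Inner input = 46 36 36 ∥ 78 4a 46.
Inner hash: XOR 46⊕36⊕36⊕78⊕4a⊕46 = 32.

32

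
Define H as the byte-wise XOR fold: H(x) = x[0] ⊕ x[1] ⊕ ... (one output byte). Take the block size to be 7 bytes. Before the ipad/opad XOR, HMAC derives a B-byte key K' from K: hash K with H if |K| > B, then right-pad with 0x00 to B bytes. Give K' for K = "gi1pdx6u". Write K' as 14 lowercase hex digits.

10000000000000

|K| = 8 > B = 7, so first hash the key.
H(K): XOR 67⊕69⊕31⊕70⊕64⊕78⊕36⊕75 = 10.
Zero-pad H(K) = 10 to 7 bytes: K' = 10 00 00 00 00 00 00.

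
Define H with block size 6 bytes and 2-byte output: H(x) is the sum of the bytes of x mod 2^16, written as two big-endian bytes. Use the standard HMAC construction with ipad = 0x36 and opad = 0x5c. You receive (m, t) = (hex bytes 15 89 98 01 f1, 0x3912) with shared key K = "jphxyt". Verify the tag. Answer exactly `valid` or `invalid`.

Key "jphxyt" = 6a 70 68 78 79 74 is exactly B = 6 bytes: K' = 6a 70 68 78 79 74.
K' ⊕ ipad = 5c 46 5e 4e 4f 42; K' ⊕ opad = 36 2c 34 24 25 28.
Inner hash: sum = 92+70+94+78+79+66+21+137+152+1+241 = 1031 → 04 07.
Outer hash (recomputed tag): sum = 54+44+52+36+37+40+4+7 = 274 → 01 12.
Recomputed tag = 0112; claimed = 3912 → mismatch.

invalid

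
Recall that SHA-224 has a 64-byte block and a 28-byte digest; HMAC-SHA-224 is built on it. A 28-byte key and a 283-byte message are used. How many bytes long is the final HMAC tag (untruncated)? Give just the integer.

28

The tag is one SHA-224 digest: 28 bytes.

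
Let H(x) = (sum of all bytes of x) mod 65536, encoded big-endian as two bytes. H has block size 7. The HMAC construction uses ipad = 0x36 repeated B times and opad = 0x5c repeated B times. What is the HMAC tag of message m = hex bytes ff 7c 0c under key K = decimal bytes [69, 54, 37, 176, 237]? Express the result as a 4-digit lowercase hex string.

Key decimal bytes [69, 54, 37, 176, 237] = 45 36 25 b0 ed is 5 bytes ≤ B = 7; zero-pad to 7 bytes: K' = 45 36 25 b0 ed 00 00.
K' ⊕ ipad = 73 00 13 86 db 36 36.  K' ⊕ opad = 19 6a 79 ec b1 5c 5c.
Inner input = (K'⊕ipad) ∥ m = 73 00 13 86 db 36 36 ∥ ff 7c 0c.
Inner hash: sum = 115+0+19+134+219+54+54+255+124+12 = 986 → 03 da.
Outer input = (K'⊕opad) ∥ inner = 19 6a 79 ec b1 5c 5c ∥ 03 da.
Outer hash (tag): sum = 25+106+121+236+177+92+92+3+218 = 1070 → 04 2e.

042e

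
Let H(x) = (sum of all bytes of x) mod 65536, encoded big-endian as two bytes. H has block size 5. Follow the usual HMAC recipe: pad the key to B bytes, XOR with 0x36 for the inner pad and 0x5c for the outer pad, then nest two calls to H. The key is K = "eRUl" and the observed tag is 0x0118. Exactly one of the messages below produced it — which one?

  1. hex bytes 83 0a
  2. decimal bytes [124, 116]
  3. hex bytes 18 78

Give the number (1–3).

Key "eRUl" = 65 52 55 6c is 4 bytes ≤ B = 5; zero-pad to 5 bytes: K' = 65 52 55 6c 00.
K' ⊕ ipad = 53 64 63 5a 36; K' ⊕ opad = 39 0e 09 30 5c.
m1: inner = H(53 64 63 5a 36 83 0a) = 02 37; tag = H(39 0e 09 30 5c 02 37) = 0115
m2: inner = H(53 64 63 5a 36 7c 74) = 02 9a; tag = H(39 0e 09 30 5c 02 9a) = 0178
m3: inner = H(53 64 63 5a 36 18 78) = 02 3a; tag = H(39 0e 09 30 5c 02 3a) = 0118 ← matches

3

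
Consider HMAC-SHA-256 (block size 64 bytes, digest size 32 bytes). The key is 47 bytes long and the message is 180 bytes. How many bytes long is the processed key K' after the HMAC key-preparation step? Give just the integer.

Key is 47 ≤ 64 bytes, zero-padded: |K'| = 64.

64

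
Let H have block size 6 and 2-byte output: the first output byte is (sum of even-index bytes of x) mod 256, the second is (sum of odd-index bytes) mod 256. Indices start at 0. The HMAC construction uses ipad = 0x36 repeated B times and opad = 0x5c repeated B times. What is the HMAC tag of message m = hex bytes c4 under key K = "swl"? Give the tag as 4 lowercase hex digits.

Key "swl" = 73 77 6c is 3 bytes ≤ B = 6; zero-pad to 6 bytes: K' = 73 77 6c 00 00 00.
K' ⊕ ipad = 45 41 5a 36 36 36.  K' ⊕ opad = 2f 2b 30 5c 5c 5c.
Inner input = (K'⊕ipad) ∥ m = 45 41 5a 36 36 36 ∥ c4.
Inner hash: even-index sum = 409 mod 256 = 153; odd-index sum = 173 mod 256 = 173 → 99 ad.
Outer input = (K'⊕opad) ∥ inner = 2f 2b 30 5c 5c 5c ∥ 99 ad.
Outer hash (tag): even-index sum = 340 mod 256 = 84; odd-index sum = 400 mod 256 = 144 → 54 90.

5490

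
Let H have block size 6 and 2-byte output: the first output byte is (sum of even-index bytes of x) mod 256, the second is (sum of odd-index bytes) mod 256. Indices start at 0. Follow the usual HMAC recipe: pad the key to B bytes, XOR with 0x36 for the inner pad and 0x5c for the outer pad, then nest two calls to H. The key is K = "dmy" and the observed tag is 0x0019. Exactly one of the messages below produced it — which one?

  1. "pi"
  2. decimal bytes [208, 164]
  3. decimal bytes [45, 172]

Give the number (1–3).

1

Key "dmy" = 64 6d 79 is 3 bytes ≤ B = 6; zero-pad to 6 bytes: K' = 64 6d 79 00 00 00.
K' ⊕ ipad = 52 5b 4f 36 36 36; K' ⊕ opad = 38 31 25 5c 5c 5c.
m1: inner = H(52 5b 4f 36 36 36 70 69) = 47 30; tag = H(38 31 25 5c 5c 5c 47 30) = 0019 ← matches
m2: inner = H(52 5b 4f 36 36 36 d0 a4) = a7 6b; tag = H(38 31 25 5c 5c 5c a7 6b) = 6054
m3: inner = H(52 5b 4f 36 36 36 2d ac) = 04 73; tag = H(38 31 25 5c 5c 5c 04 73) = bd5c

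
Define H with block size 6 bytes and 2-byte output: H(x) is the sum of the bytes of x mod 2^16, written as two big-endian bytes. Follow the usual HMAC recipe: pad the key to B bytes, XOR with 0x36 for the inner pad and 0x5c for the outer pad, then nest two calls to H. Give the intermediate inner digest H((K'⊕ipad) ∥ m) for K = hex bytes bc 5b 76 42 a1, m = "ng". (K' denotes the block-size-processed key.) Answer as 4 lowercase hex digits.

034d

Key hex bytes bc 5b 76 42 a1 is 5 bytes ≤ B = 6; zero-pad to 6 bytes: K' = bc 5b 76 42 a1 00.
K' ⊕ ipad = 8a 6d 40 74 97 36.
Inner input = 8a 6d 40 74 97 36 ∥ 6e 67.
Inner hash: sum = 138+109+64+116+151+54+110+103 = 845 → 03 4d.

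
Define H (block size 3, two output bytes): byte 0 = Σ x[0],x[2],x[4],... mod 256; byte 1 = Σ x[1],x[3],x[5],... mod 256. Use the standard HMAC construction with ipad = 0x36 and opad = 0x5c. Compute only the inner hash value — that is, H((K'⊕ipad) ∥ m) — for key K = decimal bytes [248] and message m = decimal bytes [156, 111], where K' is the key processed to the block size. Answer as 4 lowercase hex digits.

Key decimal bytes [248] = f8 is 1 byte ≤ B = 3; zero-pad to 3 bytes: K' = f8 00 00.
K' ⊕ ipad = ce 36 36.
Inner input = ce 36 36 ∥ 9c 6f.
Inner hash: even-index sum = 371 mod 256 = 115; odd-index sum = 210 mod 256 = 210 → 73 d2.

73d2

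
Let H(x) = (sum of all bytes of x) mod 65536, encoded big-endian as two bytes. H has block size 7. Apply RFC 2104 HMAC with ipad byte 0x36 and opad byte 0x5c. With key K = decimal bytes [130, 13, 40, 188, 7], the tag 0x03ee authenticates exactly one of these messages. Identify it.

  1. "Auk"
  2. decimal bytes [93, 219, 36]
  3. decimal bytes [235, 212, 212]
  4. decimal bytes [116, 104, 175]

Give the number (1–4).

1

Key decimal bytes [130, 13, 40, 188, 7] = 82 0d 28 bc 07 is 5 bytes ≤ B = 7; zero-pad to 7 bytes: K' = 82 0d 28 bc 07 00 00.
K' ⊕ ipad = b4 3b 1e 8a 31 36 36; K' ⊕ opad = de 51 74 e0 5b 5c 5c.
m1: inner = H(b4 3b 1e 8a 31 36 36 41 75 6b) = 03 55; tag = H(de 51 74 e0 5b 5c 5c 03 55) = 03ee ← matches
m2: inner = H(b4 3b 1e 8a 31 36 36 5d db 24) = 03 90; tag = H(de 51 74 e0 5b 5c 5c 03 90) = 0429
m3: inner = H(b4 3b 1e 8a 31 36 36 eb d4 d4) = 04 c7; tag = H(de 51 74 e0 5b 5c 5c 04 c7) = 0461
m4: inner = H(b4 3b 1e 8a 31 36 36 74 68 af) = 03 bf; tag = H(de 51 74 e0 5b 5c 5c 03 bf) = 0458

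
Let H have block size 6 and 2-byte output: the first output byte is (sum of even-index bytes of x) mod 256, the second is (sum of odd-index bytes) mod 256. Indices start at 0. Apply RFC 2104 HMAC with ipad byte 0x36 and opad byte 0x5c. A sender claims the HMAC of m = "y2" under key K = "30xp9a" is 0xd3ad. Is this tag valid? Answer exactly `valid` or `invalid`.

invalid

Key "30xp9a" = 33 30 78 70 39 61 is exactly B = 6 bytes: K' = 33 30 78 70 39 61.
K' ⊕ ipad = 05 06 4e 46 0f 57; K' ⊕ opad = 6f 6c 24 2c 65 3d.
Inner hash: even-index sum = 219 mod 256 = 219; odd-index sum = 213 mod 256 = 213 → db d5.
Outer hash (recomputed tag): even-index sum = 467 mod 256 = 211; odd-index sum = 426 mod 256 = 170 → d3 aa.
Recomputed tag = d3aa; claimed = d3ad → mismatch.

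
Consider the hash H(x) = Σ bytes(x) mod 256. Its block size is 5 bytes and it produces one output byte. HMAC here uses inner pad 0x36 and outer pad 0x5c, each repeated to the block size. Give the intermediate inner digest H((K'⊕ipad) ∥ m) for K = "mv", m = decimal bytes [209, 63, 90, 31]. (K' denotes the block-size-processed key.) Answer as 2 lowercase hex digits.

c6

Key "mv" = 6d 76 is 2 bytes ≤ B = 5; zero-pad to 5 bytes: K' = 6d 76 00 00 00.
K' ⊕ ipad = 5b 40 36 36 36.
Inner input = 5b 40 36 36 36 ∥ d1 3f 5a 1f.
Inner hash: sum = 91+64+54+54+54+209+63+90+31 = 710; mod 256 = 198 → c6.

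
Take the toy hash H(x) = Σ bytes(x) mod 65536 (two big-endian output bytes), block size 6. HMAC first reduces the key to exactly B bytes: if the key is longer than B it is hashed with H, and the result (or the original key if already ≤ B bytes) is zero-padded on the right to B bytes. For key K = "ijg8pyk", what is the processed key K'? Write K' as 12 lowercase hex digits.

02c600000000

|K| = 7 > B = 6, so first hash the key.
H(K): sum = 105+106+103+56+112+121+107 = 710 → 02 c6.
Zero-pad H(K) = 02 c6 to 6 bytes: K' = 02 c6 00 00 00 00.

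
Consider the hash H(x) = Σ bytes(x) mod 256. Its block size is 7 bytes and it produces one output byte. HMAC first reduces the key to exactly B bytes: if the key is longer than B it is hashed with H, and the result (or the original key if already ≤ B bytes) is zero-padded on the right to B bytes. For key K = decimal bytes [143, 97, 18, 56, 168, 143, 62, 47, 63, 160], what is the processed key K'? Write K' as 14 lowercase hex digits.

|K| = 10 > B = 7, so first hash the key.
H(K): sum = 143+97+18+56+168+143+62+47+63+160 = 957; mod 256 = 189 → bd.
Zero-pad H(K) = bd to 7 bytes: K' = bd 00 00 00 00 00 00.

bd000000000000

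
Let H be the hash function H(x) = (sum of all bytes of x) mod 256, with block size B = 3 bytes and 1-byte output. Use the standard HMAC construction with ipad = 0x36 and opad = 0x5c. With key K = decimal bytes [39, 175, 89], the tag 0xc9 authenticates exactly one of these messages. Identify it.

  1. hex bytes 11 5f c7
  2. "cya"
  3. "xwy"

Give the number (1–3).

2

Key decimal bytes [39, 175, 89] = 27 af 59 is exactly B = 3 bytes: K' = 27 af 59.
K' ⊕ ipad = 11 99 6f; K' ⊕ opad = 7b f3 05.
m1: inner = H(11 99 6f 11 5f c7) = 50; tag = H(7b f3 05 50) = c3
m2: inner = H(11 99 6f 63 79 61) = 56; tag = H(7b f3 05 56) = c9 ← matches
m3: inner = H(11 99 6f 78 77 79) = 81; tag = H(7b f3 05 81) = f4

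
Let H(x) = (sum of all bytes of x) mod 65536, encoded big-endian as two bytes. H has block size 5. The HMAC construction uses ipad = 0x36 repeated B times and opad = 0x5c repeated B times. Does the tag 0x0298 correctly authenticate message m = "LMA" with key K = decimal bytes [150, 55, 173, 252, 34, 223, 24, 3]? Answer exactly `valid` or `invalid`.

Key decimal bytes [150, 55, 173, 252, 34, 223, 24, 3] = 96 37 ad fc 22 df 18 03 is 8 bytes > B = 5, so hash it first: H(key) = 03 92, then zero-pad to 5 bytes: K' = 03 92 00 00 00.
K' ⊕ ipad = 35 a4 36 36 36; K' ⊕ opad = 5f ce 5c 5c 5c.
Inner hash: sum = 53+164+54+54+54+76+77+65 = 597 → 02 55.
Outer hash (recomputed tag): sum = 95+206+92+92+92+2+85 = 664 → 02 98.
Recomputed tag = 0298; claimed = 0298 → match.

valid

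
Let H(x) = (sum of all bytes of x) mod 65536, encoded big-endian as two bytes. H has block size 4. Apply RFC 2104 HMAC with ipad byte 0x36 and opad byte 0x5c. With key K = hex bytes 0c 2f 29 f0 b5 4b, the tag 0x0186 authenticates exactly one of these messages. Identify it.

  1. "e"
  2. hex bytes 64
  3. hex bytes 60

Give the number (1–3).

Key hex bytes 0c 2f 29 f0 b5 4b is 6 bytes > B = 4, so hash it first: H(key) = 02 54, then zero-pad to 4 bytes: K' = 02 54 00 00.
K' ⊕ ipad = 34 62 36 36; K' ⊕ opad = 5e 08 5c 5c.
m1: inner = H(34 62 36 36 65) = 01 67; tag = H(5e 08 5c 5c 01 67) = 0186 ← matches
m2: inner = H(34 62 36 36 64) = 01 66; tag = H(5e 08 5c 5c 01 66) = 0185
m3: inner = H(34 62 36 36 60) = 01 62; tag = H(5e 08 5c 5c 01 62) = 0181

1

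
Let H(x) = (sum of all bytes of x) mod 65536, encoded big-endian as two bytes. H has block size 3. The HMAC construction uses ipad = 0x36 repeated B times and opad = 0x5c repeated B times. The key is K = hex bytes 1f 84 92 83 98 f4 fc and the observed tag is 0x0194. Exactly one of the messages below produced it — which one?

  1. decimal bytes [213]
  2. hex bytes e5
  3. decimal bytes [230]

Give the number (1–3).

2

Key hex bytes 1f 84 92 83 98 f4 fc is 7 bytes > B = 3, so hash it first: H(key) = 04 40, then zero-pad to 3 bytes: K' = 04 40 00.
K' ⊕ ipad = 32 76 36; K' ⊕ opad = 58 1c 5c.
m1: inner = H(32 76 36 d5) = 01 b3; tag = H(58 1c 5c 01 b3) = 0184
m2: inner = H(32 76 36 e5) = 01 c3; tag = H(58 1c 5c 01 c3) = 0194 ← matches
m3: inner = H(32 76 36 e6) = 01 c4; tag = H(58 1c 5c 01 c4) = 0195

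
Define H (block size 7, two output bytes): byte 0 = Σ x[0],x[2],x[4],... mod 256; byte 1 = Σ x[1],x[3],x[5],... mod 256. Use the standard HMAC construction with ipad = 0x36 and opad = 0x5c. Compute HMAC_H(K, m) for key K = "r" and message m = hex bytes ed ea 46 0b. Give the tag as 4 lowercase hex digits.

17ef

Key "r" = 72 is 1 byte ≤ B = 7; zero-pad to 7 bytes: K' = 72 00 00 00 00 00 00.
K' ⊕ ipad = 44 36 36 36 36 36 36.  K' ⊕ opad = 2e 5c 5c 5c 5c 5c 5c.
Inner input = (K'⊕ipad) ∥ m = 44 36 36 36 36 36 36 ∥ ed ea 46 0b.
Inner hash: even-index sum = 475 mod 256 = 219; odd-index sum = 469 mod 256 = 213 → db d5.
Outer input = (K'⊕opad) ∥ inner = 2e 5c 5c 5c 5c 5c 5c ∥ db d5.
Outer hash (tag): even-index sum = 535 mod 256 = 23; odd-index sum = 495 mod 256 = 239 → 17 ef.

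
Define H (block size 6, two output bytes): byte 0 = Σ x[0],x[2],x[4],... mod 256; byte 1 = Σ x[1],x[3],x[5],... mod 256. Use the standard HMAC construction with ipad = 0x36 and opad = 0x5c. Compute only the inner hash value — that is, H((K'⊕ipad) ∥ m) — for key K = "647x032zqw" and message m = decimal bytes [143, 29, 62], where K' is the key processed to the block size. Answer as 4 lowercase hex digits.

Key "647x032zqw" = 36 34 37 78 30 33 32 7a 71 77 is 10 bytes > B = 6, so hash it first: H(key) = 40 d0, then zero-pad to 6 bytes: K' = 40 d0 00 00 00 00.
K' ⊕ ipad = 76 e6 36 36 36 36.
Inner input = 76 e6 36 36 36 36 ∥ 8f 1d 3e.
Inner hash: even-index sum = 431 mod 256 = 175; odd-index sum = 367 mod 256 = 111 → af 6f.

af6f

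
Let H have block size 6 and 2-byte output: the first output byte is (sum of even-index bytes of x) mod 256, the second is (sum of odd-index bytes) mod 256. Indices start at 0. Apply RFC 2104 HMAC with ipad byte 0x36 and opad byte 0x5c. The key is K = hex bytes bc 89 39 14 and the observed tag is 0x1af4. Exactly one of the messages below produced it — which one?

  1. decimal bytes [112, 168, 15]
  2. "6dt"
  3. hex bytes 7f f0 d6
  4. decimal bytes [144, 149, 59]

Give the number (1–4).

Key hex bytes bc 89 39 14 is 4 bytes ≤ B = 6; zero-pad to 6 bytes: K' = bc 89 39 14 00 00.
K' ⊕ ipad = 8a bf 0f 22 36 36; K' ⊕ opad = e0 d5 65 48 5c 5c.
m1: inner = H(8a bf 0f 22 36 36 70 a8 0f) = 4e bf; tag = H(e0 d5 65 48 5c 5c 4e bf) = ef38
m2: inner = H(8a bf 0f 22 36 36 36 64 74) = 79 7b; tag = H(e0 d5 65 48 5c 5c 79 7b) = 1af4 ← matches
m3: inner = H(8a bf 0f 22 36 36 7f f0 d6) = 24 07; tag = H(e0 d5 65 48 5c 5c 24 07) = c580
m4: inner = H(8a bf 0f 22 36 36 90 95 3b) = 9a ac; tag = H(e0 d5 65 48 5c 5c 9a ac) = 3b25

2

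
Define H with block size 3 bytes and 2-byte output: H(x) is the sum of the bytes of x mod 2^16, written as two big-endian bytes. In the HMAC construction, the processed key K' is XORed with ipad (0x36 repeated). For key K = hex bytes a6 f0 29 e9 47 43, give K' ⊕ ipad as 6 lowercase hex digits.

350436

Key hex bytes a6 f0 29 e9 47 43 is 6 bytes > B = 3, so hash it first: H(key) = 03 32, then zero-pad to 3 bytes: K' = 03 32 00.
XOR each byte with 0x36: 03⊕36=35, 32⊕36=04, 00⊕36=36.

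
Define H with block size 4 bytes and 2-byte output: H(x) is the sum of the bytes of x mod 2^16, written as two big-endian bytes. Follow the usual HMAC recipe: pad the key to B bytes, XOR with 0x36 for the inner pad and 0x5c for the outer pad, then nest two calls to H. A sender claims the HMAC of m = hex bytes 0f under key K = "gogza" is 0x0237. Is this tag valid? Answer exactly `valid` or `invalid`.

valid

Key "gogza" = 67 6f 67 7a 61 is 5 bytes > B = 4, so hash it first: H(key) = 02 18, then zero-pad to 4 bytes: K' = 02 18 00 00.
K' ⊕ ipad = 34 2e 36 36; K' ⊕ opad = 5e 44 5c 5c.
Inner hash: sum = 52+46+54+54+15 = 221 → 00 dd.
Outer hash (recomputed tag): sum = 94+68+92+92+0+221 = 567 → 02 37.
Recomputed tag = 0237; claimed = 0237 → match.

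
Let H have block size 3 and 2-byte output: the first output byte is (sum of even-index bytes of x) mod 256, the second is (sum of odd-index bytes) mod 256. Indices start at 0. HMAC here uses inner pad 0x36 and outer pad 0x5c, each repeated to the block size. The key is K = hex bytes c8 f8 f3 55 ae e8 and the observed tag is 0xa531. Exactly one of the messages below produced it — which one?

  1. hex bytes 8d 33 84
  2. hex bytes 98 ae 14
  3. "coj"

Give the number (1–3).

1

Key hex bytes c8 f8 f3 55 ae e8 is 6 bytes > B = 3, so hash it first: H(key) = 69 35, then zero-pad to 3 bytes: K' = 69 35 00.
K' ⊕ ipad = 5f 03 36; K' ⊕ opad = 35 69 5c.
m1: inner = H(5f 03 36 8d 33 84) = c8 14; tag = H(35 69 5c c8 14) = a531 ← matches
m2: inner = H(5f 03 36 98 ae 14) = 43 af; tag = H(35 69 5c 43 af) = 40ac
m3: inner = H(5f 03 36 63 6f 6a) = 04 d0; tag = H(35 69 5c 04 d0) = 616d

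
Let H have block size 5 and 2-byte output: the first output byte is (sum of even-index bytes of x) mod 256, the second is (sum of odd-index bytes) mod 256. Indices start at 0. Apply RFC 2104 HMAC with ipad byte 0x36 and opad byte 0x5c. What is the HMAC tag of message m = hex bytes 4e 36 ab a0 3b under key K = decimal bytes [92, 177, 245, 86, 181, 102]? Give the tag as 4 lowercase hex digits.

d7ff

Key decimal bytes [92, 177, 245, 86, 181, 102] = 5c b1 f5 56 b5 66 is 6 bytes > B = 5, so hash it first: H(key) = 06 6d, then zero-pad to 5 bytes: K' = 06 6d 00 00 00.
K' ⊕ ipad = 30 5b 36 36 36.  K' ⊕ opad = 5a 31 5c 5c 5c.
Inner input = (K'⊕ipad) ∥ m = 30 5b 36 36 36 ∥ 4e 36 ab a0 3b.
Inner hash: even-index sum = 370 mod 256 = 114; odd-index sum = 453 mod 256 = 197 → 72 c5.
Outer input = (K'⊕opad) ∥ inner = 5a 31 5c 5c 5c ∥ 72 c5.
Outer hash (tag): even-index sum = 471 mod 256 = 215; odd-index sum = 255 mod 256 = 255 → d7 ff.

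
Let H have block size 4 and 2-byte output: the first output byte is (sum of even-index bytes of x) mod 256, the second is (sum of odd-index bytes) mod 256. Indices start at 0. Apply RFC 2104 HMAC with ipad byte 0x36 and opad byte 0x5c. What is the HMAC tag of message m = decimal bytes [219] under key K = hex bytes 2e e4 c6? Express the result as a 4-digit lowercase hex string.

Key hex bytes 2e e4 c6 is 3 bytes ≤ B = 4; zero-pad to 4 bytes: K' = 2e e4 c6 00.
K' ⊕ ipad = 18 d2 f0 36.  K' ⊕ opad = 72 b8 9a 5c.
Inner input = (K'⊕ipad) ∥ m = 18 d2 f0 36 ∥ db.
Inner hash: even-index sum = 483 mod 256 = 227; odd-index sum = 264 mod 256 = 8 → e3 08.
Outer input = (K'⊕opad) ∥ inner = 72 b8 9a 5c ∥ e3 08.
Outer hash (tag): even-index sum = 495 mod 256 = 239; odd-index sum = 284 mod 256 = 28 → ef 1c.

ef1c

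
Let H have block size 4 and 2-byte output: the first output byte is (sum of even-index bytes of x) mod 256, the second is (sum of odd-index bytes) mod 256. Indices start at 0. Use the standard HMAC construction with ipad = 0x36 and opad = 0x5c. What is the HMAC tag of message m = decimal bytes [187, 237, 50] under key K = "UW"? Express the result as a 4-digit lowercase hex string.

ebeb

Key "UW" = 55 57 is 2 bytes ≤ B = 4; zero-pad to 4 bytes: K' = 55 57 00 00.
K' ⊕ ipad = 63 61 36 36.  K' ⊕ opad = 09 0b 5c 5c.
Inner input = (K'⊕ipad) ∥ m = 63 61 36 36 ∥ bb ed 32.
Inner hash: even-index sum = 390 mod 256 = 134; odd-index sum = 388 mod 256 = 132 → 86 84.
Outer input = (K'⊕opad) ∥ inner = 09 0b 5c 5c ∥ 86 84.
Outer hash (tag): even-index sum = 235 mod 256 = 235; odd-index sum = 235 mod 256 = 235 → eb eb.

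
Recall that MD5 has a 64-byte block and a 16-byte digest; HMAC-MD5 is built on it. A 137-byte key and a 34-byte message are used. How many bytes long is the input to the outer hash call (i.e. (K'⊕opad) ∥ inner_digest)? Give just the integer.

80

Key is 137 > 64 bytes, so it is hashed to 16 bytes then zero-padded to 64: |K'| = 64.
Outer input = (K'⊕opad) ∥ H(inner) → 64 + 16 = 80 bytes.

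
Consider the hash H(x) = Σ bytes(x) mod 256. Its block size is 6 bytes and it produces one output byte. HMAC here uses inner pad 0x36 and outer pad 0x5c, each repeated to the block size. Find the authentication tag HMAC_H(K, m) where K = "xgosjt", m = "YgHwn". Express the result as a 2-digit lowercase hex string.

Key "xgosjt" = 78 67 6f 73 6a 74 is exactly B = 6 bytes: K' = 78 67 6f 73 6a 74.
K' ⊕ ipad = 4e 51 59 45 5c 42.  K' ⊕ opad = 24 3b 33 2f 36 28.
Inner input = (K'⊕ipad) ∥ m = 4e 51 59 45 5c 42 ∥ 59 67 48 77 6e.
Inner hash: sum = 78+81+89+69+92+66+89+103+72+119+110 = 968; mod 256 = 200 → c8.
Outer input = (K'⊕opad) ∥ inner = 24 3b 33 2f 36 28 ∥ c8.
Outer hash (tag): sum = 36+59+51+47+54+40+200 = 487; mod 256 = 231 → e7.

e7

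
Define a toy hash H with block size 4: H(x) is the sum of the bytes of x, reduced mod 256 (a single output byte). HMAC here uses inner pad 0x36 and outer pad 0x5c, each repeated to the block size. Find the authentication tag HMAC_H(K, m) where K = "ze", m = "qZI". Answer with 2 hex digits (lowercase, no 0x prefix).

36

Key "ze" = 7a 65 is 2 bytes ≤ B = 4; zero-pad to 4 bytes: K' = 7a 65 00 00.
K' ⊕ ipad = 4c 53 36 36.  K' ⊕ opad = 26 39 5c 5c.
Inner input = (K'⊕ipad) ∥ m = 4c 53 36 36 ∥ 71 5a 49.
Inner hash: sum = 76+83+54+54+113+90+73 = 543; mod 256 = 31 → 1f.
Outer input = (K'⊕opad) ∥ inner = 26 39 5c 5c ∥ 1f.
Outer hash (tag): sum = 38+57+92+92+31 = 310; mod 256 = 54 → 36.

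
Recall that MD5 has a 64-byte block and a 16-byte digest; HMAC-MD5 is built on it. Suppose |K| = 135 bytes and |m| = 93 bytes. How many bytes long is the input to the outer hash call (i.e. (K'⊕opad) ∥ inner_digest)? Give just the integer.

Key is 135 > 64 bytes, so it is hashed to 16 bytes then zero-padded to 64: |K'| = 64.
Outer input = (K'⊕opad) ∥ H(inner) → 64 + 16 = 80 bytes.

80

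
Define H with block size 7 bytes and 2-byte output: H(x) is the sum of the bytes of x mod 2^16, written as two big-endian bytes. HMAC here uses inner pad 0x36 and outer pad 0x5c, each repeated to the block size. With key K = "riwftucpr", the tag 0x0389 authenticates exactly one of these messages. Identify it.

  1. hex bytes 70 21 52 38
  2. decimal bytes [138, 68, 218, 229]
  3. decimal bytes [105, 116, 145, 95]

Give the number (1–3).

2

Key "riwftucpr" = 72 69 77 66 74 75 63 70 72 is 9 bytes > B = 7, so hash it first: H(key) = 03 e6, then zero-pad to 7 bytes: K' = 03 e6 00 00 00 00 00.
K' ⊕ ipad = 35 d0 36 36 36 36 36; K' ⊕ opad = 5f ba 5c 5c 5c 5c 5c.
m1: inner = H(35 d0 36 36 36 36 36 70 21 52 38) = 03 2e; tag = H(5f ba 5c 5c 5c 5c 5c 03 2e) = 0316
m2: inner = H(35 d0 36 36 36 36 36 8a 44 da e5) = 04 a0; tag = H(5f ba 5c 5c 5c 5c 5c 04 a0) = 0389 ← matches
m3: inner = H(35 d0 36 36 36 36 36 69 74 91 5f) = 03 e0; tag = H(5f ba 5c 5c 5c 5c 5c 03 e0) = 03c8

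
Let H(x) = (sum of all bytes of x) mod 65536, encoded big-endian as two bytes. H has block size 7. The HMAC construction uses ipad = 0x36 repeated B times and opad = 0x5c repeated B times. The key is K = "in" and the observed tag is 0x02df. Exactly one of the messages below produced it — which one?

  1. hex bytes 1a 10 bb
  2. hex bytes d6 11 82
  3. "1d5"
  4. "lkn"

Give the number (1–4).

1

Key "in" = 69 6e is 2 bytes ≤ B = 7; zero-pad to 7 bytes: K' = 69 6e 00 00 00 00 00.
K' ⊕ ipad = 5f 58 36 36 36 36 36; K' ⊕ opad = 35 32 5c 5c 5c 5c 5c.
m1: inner = H(5f 58 36 36 36 36 36 1a 10 bb) = 02 aa; tag = H(35 32 5c 5c 5c 5c 5c 02 aa) = 02df ← matches
m2: inner = H(5f 58 36 36 36 36 36 d6 11 82) = 03 2e; tag = H(35 32 5c 5c 5c 5c 5c 03 2e) = 0264
m3: inner = H(5f 58 36 36 36 36 36 31 64 35) = 02 8f; tag = H(35 32 5c 5c 5c 5c 5c 02 8f) = 02c4
m4: inner = H(5f 58 36 36 36 36 36 6c 6b 6e) = 03 0a; tag = H(35 32 5c 5c 5c 5c 5c 03 0a) = 0240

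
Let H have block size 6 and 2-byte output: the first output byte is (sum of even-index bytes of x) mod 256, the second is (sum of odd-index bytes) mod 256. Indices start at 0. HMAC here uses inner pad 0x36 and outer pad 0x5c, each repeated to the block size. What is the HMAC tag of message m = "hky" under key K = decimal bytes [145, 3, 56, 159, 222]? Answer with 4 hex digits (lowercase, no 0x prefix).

Key decimal bytes [145, 3, 56, 159, 222] = 91 03 38 9f de is 5 bytes ≤ B = 6; zero-pad to 6 bytes: K' = 91 03 38 9f de 00.
K' ⊕ ipad = a7 35 0e a9 e8 36.  K' ⊕ opad = cd 5f 64 c3 82 5c.
Inner input = (K'⊕ipad) ∥ m = a7 35 0e a9 e8 36 ∥ 68 6b 79.
Inner hash: even-index sum = 638 mod 256 = 126; odd-index sum = 383 mod 256 = 127 → 7e 7f.
Outer input = (K'⊕opad) ∥ inner = cd 5f 64 c3 82 5c ∥ 7e 7f.
Outer hash (tag): even-index sum = 561 mod 256 = 49; odd-index sum = 509 mod 256 = 253 → 31 fd.

31fd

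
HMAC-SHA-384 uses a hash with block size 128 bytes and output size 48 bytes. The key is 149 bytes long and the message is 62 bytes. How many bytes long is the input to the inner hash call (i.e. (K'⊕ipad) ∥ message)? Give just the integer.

Key is 149 > 128 bytes, so it is hashed to 48 bytes then zero-padded to 128: |K'| = 128.
Inner input = (K'⊕ipad) ∥ m → 128 + 62 = 190 bytes.

190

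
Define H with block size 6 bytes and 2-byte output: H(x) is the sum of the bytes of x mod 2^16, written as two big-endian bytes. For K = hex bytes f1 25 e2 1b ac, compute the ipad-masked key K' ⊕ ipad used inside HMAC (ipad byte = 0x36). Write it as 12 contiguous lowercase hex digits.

c713d42d9a36

Key hex bytes f1 25 e2 1b ac is 5 bytes ≤ B = 6; zero-pad to 6 bytes: K' = f1 25 e2 1b ac 00.
XOR each byte with 0x36: f1⊕36=c7, 25⊕36=13, e2⊕36=d4, 1b⊕36=2d, ac⊕36=9a, 00⊕36=36.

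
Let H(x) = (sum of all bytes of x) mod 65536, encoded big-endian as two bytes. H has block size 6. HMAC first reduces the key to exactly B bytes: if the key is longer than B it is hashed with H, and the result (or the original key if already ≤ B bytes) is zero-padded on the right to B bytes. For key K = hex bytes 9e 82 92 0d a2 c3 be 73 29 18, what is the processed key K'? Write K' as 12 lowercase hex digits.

|K| = 10 > B = 6, so first hash the key.
H(K): sum = 158+130+146+13+162+195+190+115+41+24 = 1174 → 04 96.
Zero-pad H(K) = 04 96 to 6 bytes: K' = 04 96 00 00 00 00.

049600000000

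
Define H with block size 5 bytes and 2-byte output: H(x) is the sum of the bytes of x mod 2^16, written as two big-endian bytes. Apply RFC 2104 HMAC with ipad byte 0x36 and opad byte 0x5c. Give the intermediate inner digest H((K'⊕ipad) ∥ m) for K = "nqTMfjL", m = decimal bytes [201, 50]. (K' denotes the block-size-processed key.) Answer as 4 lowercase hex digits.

027b

Key "nqTMfjL" = 6e 71 54 4d 66 6a 4c is 7 bytes > B = 5, so hash it first: H(key) = 02 9c, then zero-pad to 5 bytes: K' = 02 9c 00 00 00.
K' ⊕ ipad = 34 aa 36 36 36.
Inner input = 34 aa 36 36 36 ∥ c9 32.
Inner hash: sum = 52+170+54+54+54+201+50 = 635 → 02 7b.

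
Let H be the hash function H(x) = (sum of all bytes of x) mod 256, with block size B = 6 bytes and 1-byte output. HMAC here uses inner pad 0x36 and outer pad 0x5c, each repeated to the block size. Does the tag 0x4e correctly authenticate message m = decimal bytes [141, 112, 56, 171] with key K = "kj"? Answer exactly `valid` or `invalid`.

Key "kj" = 6b 6a is 2 bytes ≤ B = 6; zero-pad to 6 bytes: K' = 6b 6a 00 00 00 00.
K' ⊕ ipad = 5d 5c 36 36 36 36; K' ⊕ opad = 37 36 5c 5c 5c 5c.
Inner hash: sum = 93+92+54+54+54+54+141+112+56+171 = 881; mod 256 = 113 → 71.
Outer hash (recomputed tag): sum = 55+54+92+92+92+92+113 = 590; mod 256 = 78 → 4e.
Recomputed tag = 4e; claimed = 4e → match.

valid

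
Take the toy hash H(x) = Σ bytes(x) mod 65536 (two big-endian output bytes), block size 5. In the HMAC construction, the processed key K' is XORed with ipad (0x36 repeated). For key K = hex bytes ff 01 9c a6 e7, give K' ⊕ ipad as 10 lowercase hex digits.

c937aa90d1

Key hex bytes ff 01 9c a6 e7 is exactly B = 5 bytes: K' = ff 01 9c a6 e7.
XOR each byte with 0x36: ff⊕36=c9, 01⊕36=37, 9c⊕36=aa, a6⊕36=90, e7⊕36=d1.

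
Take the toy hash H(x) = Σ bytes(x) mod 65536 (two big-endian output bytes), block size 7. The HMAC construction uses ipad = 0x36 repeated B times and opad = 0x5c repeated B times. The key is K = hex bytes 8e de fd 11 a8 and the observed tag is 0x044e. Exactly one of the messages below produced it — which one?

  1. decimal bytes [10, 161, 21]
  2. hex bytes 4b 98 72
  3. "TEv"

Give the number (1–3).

1

Key hex bytes 8e de fd 11 a8 is 5 bytes ≤ B = 7; zero-pad to 7 bytes: K' = 8e de fd 11 a8 00 00.
K' ⊕ ipad = b8 e8 cb 27 9e 36 36; K' ⊕ opad = d2 82 a1 4d f4 5c 5c.
m1: inner = H(b8 e8 cb 27 9e 36 36 0a a1 15) = 04 5c; tag = H(d2 82 a1 4d f4 5c 5c 04 5c) = 044e ← matches
m2: inner = H(b8 e8 cb 27 9e 36 36 4b 98 72) = 04 f1; tag = H(d2 82 a1 4d f4 5c 5c 04 f1) = 04e3
m3: inner = H(b8 e8 cb 27 9e 36 36 54 45 76) = 04 ab; tag = H(d2 82 a1 4d f4 5c 5c 04 ab) = 049d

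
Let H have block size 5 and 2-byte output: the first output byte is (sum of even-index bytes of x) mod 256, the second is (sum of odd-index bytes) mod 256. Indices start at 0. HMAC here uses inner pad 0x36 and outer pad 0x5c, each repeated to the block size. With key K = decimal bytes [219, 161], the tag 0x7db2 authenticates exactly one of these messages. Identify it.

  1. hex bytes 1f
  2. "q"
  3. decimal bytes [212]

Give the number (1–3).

2

Key decimal bytes [219, 161] = db a1 is 2 bytes ≤ B = 5; zero-pad to 5 bytes: K' = db a1 00 00 00.
K' ⊕ ipad = ed 97 36 36 36; K' ⊕ opad = 87 fd 5c 5c 5c.
m1: inner = H(ed 97 36 36 36 1f) = 59 ec; tag = H(87 fd 5c 5c 5c 59 ec) = 2bb2
m2: inner = H(ed 97 36 36 36 71) = 59 3e; tag = H(87 fd 5c 5c 5c 59 3e) = 7db2 ← matches
m3: inner = H(ed 97 36 36 36 d4) = 59 a1; tag = H(87 fd 5c 5c 5c 59 a1) = e0b2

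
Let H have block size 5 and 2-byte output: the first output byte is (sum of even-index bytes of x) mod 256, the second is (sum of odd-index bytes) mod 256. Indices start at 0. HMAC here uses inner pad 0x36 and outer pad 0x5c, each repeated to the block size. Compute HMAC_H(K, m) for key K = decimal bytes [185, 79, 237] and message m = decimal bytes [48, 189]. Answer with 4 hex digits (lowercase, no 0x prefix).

d1cc

Key decimal bytes [185, 79, 237] = b9 4f ed is 3 bytes ≤ B = 5; zero-pad to 5 bytes: K' = b9 4f ed 00 00.
K' ⊕ ipad = 8f 79 db 36 36.  K' ⊕ opad = e5 13 b1 5c 5c.
Inner input = (K'⊕ipad) ∥ m = 8f 79 db 36 36 ∥ 30 bd.
Inner hash: even-index sum = 605 mod 256 = 93; odd-index sum = 223 mod 256 = 223 → 5d df.
Outer input = (K'⊕opad) ∥ inner = e5 13 b1 5c 5c ∥ 5d df.
Outer hash (tag): even-index sum = 721 mod 256 = 209; odd-index sum = 204 mod 256 = 204 → d1 cc.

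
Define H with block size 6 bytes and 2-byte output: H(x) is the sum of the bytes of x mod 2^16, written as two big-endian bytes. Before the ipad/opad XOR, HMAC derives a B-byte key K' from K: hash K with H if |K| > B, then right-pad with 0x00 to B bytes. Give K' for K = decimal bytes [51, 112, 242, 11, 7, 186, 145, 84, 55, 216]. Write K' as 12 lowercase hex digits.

045500000000

|K| = 10 > B = 6, so first hash the key.
H(K): sum = 51+112+242+11+7+186+145+84+55+216 = 1109 → 04 55.
Zero-pad H(K) = 04 55 to 6 bytes: K' = 04 55 00 00 00 00.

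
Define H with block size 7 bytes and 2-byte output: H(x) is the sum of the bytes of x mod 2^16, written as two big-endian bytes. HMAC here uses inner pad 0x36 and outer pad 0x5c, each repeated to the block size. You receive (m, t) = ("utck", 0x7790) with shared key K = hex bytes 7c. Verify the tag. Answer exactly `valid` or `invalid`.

invalid

Key hex bytes 7c is 1 byte ≤ B = 7; zero-pad to 7 bytes: K' = 7c 00 00 00 00 00 00.
K' ⊕ ipad = 4a 36 36 36 36 36 36; K' ⊕ opad = 20 5c 5c 5c 5c 5c 5c.
Inner hash: sum = 74+54+54+54+54+54+54+117+116+99+107 = 837 → 03 45.
Outer hash (recomputed tag): sum = 32+92+92+92+92+92+92+3+69 = 656 → 02 90.
Recomputed tag = 0290; claimed = 7790 → mismatch.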